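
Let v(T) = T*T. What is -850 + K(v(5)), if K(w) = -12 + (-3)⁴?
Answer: -781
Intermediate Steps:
v(T) = T²
K(w) = 69 (K(w) = -12 + 81 = 69)
-850 + K(v(5)) = -850 + 69 = -781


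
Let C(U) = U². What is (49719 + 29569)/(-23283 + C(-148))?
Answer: -79288/1379 ≈ -57.497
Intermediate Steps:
(49719 + 29569)/(-23283 + C(-148)) = (49719 + 29569)/(-23283 + (-148)²) = 79288/(-23283 + 21904) = 79288/(-1379) = 79288*(-1/1379) = -79288/1379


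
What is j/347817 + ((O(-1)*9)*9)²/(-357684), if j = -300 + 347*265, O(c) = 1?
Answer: 10167166561/41469525276 ≈ 0.24517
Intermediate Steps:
j = 91655 (j = -300 + 91955 = 91655)
j/347817 + ((O(-1)*9)*9)²/(-357684) = 91655/347817 + ((1*9)*9)²/(-357684) = 91655*(1/347817) + (9*9)²*(-1/357684) = 91655/347817 + 81²*(-1/357684) = 91655/347817 + 6561*(-1/357684) = 91655/347817 - 2187/119228 = 10167166561/41469525276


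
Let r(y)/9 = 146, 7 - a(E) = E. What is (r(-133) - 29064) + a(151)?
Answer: -27894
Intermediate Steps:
a(E) = 7 - E
r(y) = 1314 (r(y) = 9*146 = 1314)
(r(-133) - 29064) + a(151) = (1314 - 29064) + (7 - 1*151) = -27750 + (7 - 151) = -27750 - 144 = -27894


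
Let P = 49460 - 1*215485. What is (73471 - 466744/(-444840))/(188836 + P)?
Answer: 4085413298/1268405655 ≈ 3.2209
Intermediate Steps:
P = -166025 (P = 49460 - 215485 = -166025)
(73471 - 466744/(-444840))/(188836 + P) = (73471 - 466744/(-444840))/(188836 - 166025) = (73471 - 466744*(-1/444840))/22811 = (73471 + 58343/55605)*(1/22811) = (4085413298/55605)*(1/22811) = 4085413298/1268405655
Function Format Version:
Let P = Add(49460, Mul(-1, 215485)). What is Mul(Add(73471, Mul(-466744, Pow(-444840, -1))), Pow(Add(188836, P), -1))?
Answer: Rational(4085413298, 1268405655) ≈ 3.2209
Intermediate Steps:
P = -166025 (P = Add(49460, -215485) = -166025)
Mul(Add(73471, Mul(-466744, Pow(-444840, -1))), Pow(Add(188836, P), -1)) = Mul(Add(73471, Mul(-466744, Pow(-444840, -1))), Pow(Add(188836, -166025), -1)) = Mul(Add(73471, Mul(-466744, Rational(-1, 444840))), Pow(22811, -1)) = Mul(Add(73471, Rational(58343, 55605)), Rational(1, 22811)) = Mul(Rational(4085413298, 55605), Rational(1, 22811)) = Rational(4085413298, 1268405655)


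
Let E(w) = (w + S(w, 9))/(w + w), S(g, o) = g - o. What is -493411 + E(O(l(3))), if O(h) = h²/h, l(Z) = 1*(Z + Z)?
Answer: -1973643/4 ≈ -4.9341e+5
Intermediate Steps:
l(Z) = 2*Z (l(Z) = 1*(2*Z) = 2*Z)
O(h) = h
E(w) = (-9 + 2*w)/(2*w) (E(w) = (w + (w - 1*9))/(w + w) = (w + (w - 9))/((2*w)) = (w + (-9 + w))*(1/(2*w)) = (-9 + 2*w)*(1/(2*w)) = (-9 + 2*w)/(2*w))
-493411 + E(O(l(3))) = -493411 + (-9/2 + 2*3)/((2*3)) = -493411 + (-9/2 + 6)/6 = -493411 + (⅙)*(3/2) = -493411 + ¼ = -1973643/4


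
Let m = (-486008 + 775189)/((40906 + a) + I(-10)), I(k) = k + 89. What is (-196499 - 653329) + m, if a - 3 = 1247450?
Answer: -1094950399483/1288438 ≈ -8.4983e+5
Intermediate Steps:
a = 1247453 (a = 3 + 1247450 = 1247453)
I(k) = 89 + k
m = 289181/1288438 (m = (-486008 + 775189)/((40906 + 1247453) + (89 - 10)) = 289181/(1288359 + 79) = 289181/1288438 ≈ 0.22444)
(-196499 - 653329) + m = (-196499 - 653329) + 289181/1288438 = -849828 + 289181/1288438 = -1094950399483/1288438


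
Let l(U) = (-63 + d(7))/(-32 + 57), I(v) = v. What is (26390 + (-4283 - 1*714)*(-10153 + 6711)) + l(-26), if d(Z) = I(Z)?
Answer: 430651544/25 ≈ 1.7226e+7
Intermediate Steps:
d(Z) = Z
l(U) = -56/25 (l(U) = (-63 + 7)/(-32 + 57) = -56/25)
(26390 + (-4283 - 1*714)*(-10153 + 6711)) + l(-26) = (26390 + (-4283 - 1*714)*(-10153 + 6711)) - 56/25 = (26390 + (-4283 - 714)*(-3442)) - 56/25 = (26390 - 4997*(-3442)) - 56/25 = (26390 + 17199674) - 56/25 = 17226064 - 56/25 = 430651544/25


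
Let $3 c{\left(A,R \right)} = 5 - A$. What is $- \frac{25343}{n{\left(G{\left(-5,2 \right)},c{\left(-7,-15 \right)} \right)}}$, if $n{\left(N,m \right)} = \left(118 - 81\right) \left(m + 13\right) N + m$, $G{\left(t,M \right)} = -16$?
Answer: $\frac{25343}{10060} \approx 2.5192$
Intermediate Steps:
$c{\left(A,R \right)} = \frac{5}{3} - \frac{A}{3}$ ($c{\left(A,R \right)} = \frac{5 - A}{3} = \frac{5}{3} - \frac{A}{3}$)
$n{\left(N,m \right)} = m + N \left(481 + 37 m\right)$ ($n{\left(N,m \right)} = 37 \left(13 + m\right) N + m = \left(481 + 37 m\right) N + m = N \left(481 + 37 m\right) + m = m + N \left(481 + 37 m\right)$)
$- \frac{25343}{n{\left(G{\left(-5,2 \right)},c{\left(-7,-15 \right)} \right)}} = - \frac{25343}{\left(\frac{5}{3} - - \frac{7}{3}\right) + 481 \left(-16\right) + 37 \left(-16\right) \left(\frac{5}{3} - - \frac{7}{3}\right)} = - \frac{25343}{\left(\frac{5}{3} + \frac{7}{3}\right) - 7696 + 37 \left(-16\right) \left(\frac{5}{3} + \frac{7}{3}\right)} = - \frac{25343}{4 - 7696 + 37 \left(-16\right) 4} = - \frac{25343}{4 - 7696 - 2368} = - \frac{25343}{-10060} = \left(-25343\right) \left(- \frac{1}{10060}\right) = \frac{25343}{10060}$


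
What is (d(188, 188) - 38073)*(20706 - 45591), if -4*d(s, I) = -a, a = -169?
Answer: 3793991985/4 ≈ 9.4850e+8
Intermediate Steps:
d(s, I) = -169/4 (d(s, I) = -(-1)*(-169)/4 = -1/4*169 = -169/4)
(d(188, 188) - 38073)*(20706 - 45591) = (-169/4 - 38073)*(20706 - 45591) = -152461/4*(-24885) = 3793991985/4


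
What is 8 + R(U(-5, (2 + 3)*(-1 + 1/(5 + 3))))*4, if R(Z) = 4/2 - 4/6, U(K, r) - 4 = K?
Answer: 40/3 ≈ 13.333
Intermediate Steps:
U(K, r) = 4 + K
R(Z) = 4/3 (R(Z) = 4*(1/2) - 4*1/6 = 2 - 2/3 = 4/3)
8 + R(U(-5, (2 + 3)*(-1 + 1/(5 + 3))))*4 = 8 + (4/3)*4 = 8 + 16/3 = 40/3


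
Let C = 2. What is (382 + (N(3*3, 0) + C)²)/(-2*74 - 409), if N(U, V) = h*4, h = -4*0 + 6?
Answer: -1058/557 ≈ -1.8995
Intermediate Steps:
h = 6 (h = 0 + 6 = 6)
N(U, V) = 24 (N(U, V) = 6*4 = 24)
(382 + (N(3*3, 0) + C)²)/(-2*74 - 409) = (382 + (24 + 2)²)/(-2*74 - 409) = (382 + 26²)/(-148 - 409) = (382 + 676)/(-557) = 1058*(-1/557) = -1058/557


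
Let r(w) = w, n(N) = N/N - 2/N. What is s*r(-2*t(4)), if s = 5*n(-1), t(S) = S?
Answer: -120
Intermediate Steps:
n(N) = 1 - 2/N
s = 15 (s = 5*((-2 - 1)/(-1)) = 5*(-1*(-3)) = 5*3 = 15)
s*r(-2*t(4)) = 15*(-2*4) = 15*(-8) = -120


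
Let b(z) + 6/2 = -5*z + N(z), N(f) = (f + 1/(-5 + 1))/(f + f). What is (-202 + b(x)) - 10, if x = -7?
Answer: -10051/56 ≈ -179.48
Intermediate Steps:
N(f) = (-¼ + f)/(2*f) (N(f) = (f + 1/(-4))/((2*f)) = (f - ¼)*(1/(2*f)) = (-¼ + f)*(1/(2*f)) = (-¼ + f)/(2*f))
b(z) = -3 - 5*z + (-1 + 4*z)/(8*z) (b(z) = -3 + (-5*z + (-1 + 4*z)/(8*z)) = -3 - 5*z + (-1 + 4*z)/(8*z))
(-202 + b(x)) - 10 = (-202 + (-5/2 - 5*(-7) - ⅛/(-7))) - 10 = (-202 + (-5/2 + 35 - ⅛*(-⅐))) - 10 = (-202 + (-5/2 + 35 + 1/56)) - 10 = (-202 + 1821/56) - 10 = -9491/56 - 10 = -10051/56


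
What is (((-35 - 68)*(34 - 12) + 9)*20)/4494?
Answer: -22570/2247 ≈ -10.045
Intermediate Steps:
(((-35 - 68)*(34 - 12) + 9)*20)/4494 = ((-103*22 + 9)*20)*(1/4494) = ((-2266 + 9)*20)*(1/4494) = -2257*20*(1/4494) = -45140*1/4494 = -22570/2247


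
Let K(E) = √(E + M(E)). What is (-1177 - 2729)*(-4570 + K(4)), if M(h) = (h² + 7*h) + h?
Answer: 17850420 - 7812*√13 ≈ 1.7822e+7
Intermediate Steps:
M(h) = h² + 8*h
K(E) = √(E + E*(8 + E))
(-1177 - 2729)*(-4570 + K(4)) = (-1177 - 2729)*(-4570 + √(4*(9 + 4))) = -3906*(-4570 + √(4*13)) = -3906*(-4570 + √52) = -3906*(-4570 + 2*√13) = 17850420 - 7812*√13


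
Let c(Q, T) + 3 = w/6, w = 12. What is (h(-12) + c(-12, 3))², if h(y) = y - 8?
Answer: 441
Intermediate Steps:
h(y) = -8 + y
c(Q, T) = -1 (c(Q, T) = -3 + 12/6 = -3 + 12*(⅙) = -3 + 2 = -1)
(h(-12) + c(-12, 3))² = ((-8 - 12) - 1)² = (-20 - 1)² = (-21)² = 441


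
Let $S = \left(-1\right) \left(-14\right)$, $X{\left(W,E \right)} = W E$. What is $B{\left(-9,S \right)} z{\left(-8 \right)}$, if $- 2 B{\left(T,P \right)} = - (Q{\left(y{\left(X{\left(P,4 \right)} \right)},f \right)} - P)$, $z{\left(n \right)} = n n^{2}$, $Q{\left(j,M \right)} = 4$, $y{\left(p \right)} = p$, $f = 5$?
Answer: $2560$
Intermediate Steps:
$X{\left(W,E \right)} = E W$
$z{\left(n \right)} = n^{3}$
$S = 14$
$B{\left(T,P \right)} = 2 - \frac{P}{2}$ ($B{\left(T,P \right)} = - \frac{\left(-1\right) \left(4 - P\right)}{2} = - \frac{-4 + P}{2} = 2 - \frac{P}{2}$)
$B{\left(-9,S \right)} z{\left(-8 \right)} = \left(2 - 7\right) \left(-8\right)^{3} = \left(2 - 7\right) \left(-512\right) = \left(-5\right) \left(-512\right) = 2560$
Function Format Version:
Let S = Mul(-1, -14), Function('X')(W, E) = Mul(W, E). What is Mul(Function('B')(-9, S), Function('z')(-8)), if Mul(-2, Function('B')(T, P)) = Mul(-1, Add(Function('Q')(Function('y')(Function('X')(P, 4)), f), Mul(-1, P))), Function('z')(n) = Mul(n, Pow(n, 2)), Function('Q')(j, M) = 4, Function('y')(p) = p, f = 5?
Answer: 2560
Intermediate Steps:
Function('X')(W, E) = Mul(E, W)
Function('z')(n) = Pow(n, 3)
S = 14
Function('B')(T, P) = Add(2, Mul(Rational(-1, 2), P)) (Function('B')(T, P) = Mul(Rational(-1, 2), Mul(-1, Add(4, Mul(-1, P)))) = Mul(Rational(-1, 2), Add(-4, P)) = Add(2, Mul(Rational(-1, 2), P)))
Mul(Function('B')(-9, S), Function('z')(-8)) = Mul(Add(2, Mul(Rational(-1, 2), 14)), Pow(-8, 3)) = Mul(Add(2, -7), -512) = Mul(-5, -512) = 2560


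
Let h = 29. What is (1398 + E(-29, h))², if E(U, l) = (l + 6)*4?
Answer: 2365444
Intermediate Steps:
E(U, l) = 24 + 4*l (E(U, l) = (6 + l)*4 = 24 + 4*l)
(1398 + E(-29, h))² = (1398 + (24 + 4*29))² = (1398 + (24 + 116))² = (1398 + 140)² = 1538² = 2365444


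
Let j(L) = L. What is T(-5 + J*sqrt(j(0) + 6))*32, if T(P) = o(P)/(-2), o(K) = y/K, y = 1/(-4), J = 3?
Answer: 20/29 + 12*sqrt(6)/29 ≈ 1.7032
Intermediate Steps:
y = -1/4 ≈ -0.25000
o(K) = -1/(4*K)
T(P) = 1/(8*P) (T(P) = -1/(4*P)/(-2) = -1/(4*P)*(-1/2) = 1/(8*P))
T(-5 + J*sqrt(j(0) + 6))*32 = (1/(8*(-5 + 3*sqrt(0 + 6))))*32 = (1/(8*(-5 + 3*sqrt(6))))*32 = 4/(-5 + 3*sqrt(6))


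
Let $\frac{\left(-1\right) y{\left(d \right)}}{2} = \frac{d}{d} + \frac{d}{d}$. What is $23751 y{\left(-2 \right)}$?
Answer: $-95004$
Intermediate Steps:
$y{\left(d \right)} = -4$ ($y{\left(d \right)} = - 2 \left(\frac{d}{d} + \frac{d}{d}\right) = - 2 \left(1 + 1\right) = \left(-2\right) 2 = -4$)
$23751 y{\left(-2 \right)} = 23751 \left(-4\right) = -95004$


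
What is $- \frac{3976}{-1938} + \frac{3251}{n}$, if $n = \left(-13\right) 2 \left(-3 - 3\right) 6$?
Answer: $\frac{1670329}{302328} \approx 5.5249$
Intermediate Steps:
$n = 936$ ($n = - 26 \left(\left(-6\right) 6\right) = \left(-26\right) \left(-36\right) = 936$)
$- \frac{3976}{-1938} + \frac{3251}{n} = - \frac{3976}{-1938} + \frac{3251}{936} = \left(-3976\right) \left(- \frac{1}{1938}\right) + 3251 \cdot \frac{1}{936} = \frac{1988}{969} + \frac{3251}{936} = \frac{1670329}{302328}$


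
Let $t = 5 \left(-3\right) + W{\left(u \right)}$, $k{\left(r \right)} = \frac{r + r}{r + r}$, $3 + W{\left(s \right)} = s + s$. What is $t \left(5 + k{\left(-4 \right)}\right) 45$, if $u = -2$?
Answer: $-5940$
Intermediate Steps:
$W{\left(s \right)} = -3 + 2 s$ ($W{\left(s \right)} = -3 + \left(s + s\right) = -3 + 2 s$)
$k{\left(r \right)} = 1$ ($k{\left(r \right)} = \frac{2 r}{2 r} = 2 r \frac{1}{2 r} = 1$)
$t = -22$ ($t = 5 \left(-3\right) + \left(-3 + 2 \left(-2\right)\right) = -15 - 7 = -22$)
$t \left(5 + k{\left(-4 \right)}\right) 45 = - 22 \left(5 + 1\right) 45 = \left(-22\right) 6 \cdot 45 = \left(-132\right) 45 = -5940$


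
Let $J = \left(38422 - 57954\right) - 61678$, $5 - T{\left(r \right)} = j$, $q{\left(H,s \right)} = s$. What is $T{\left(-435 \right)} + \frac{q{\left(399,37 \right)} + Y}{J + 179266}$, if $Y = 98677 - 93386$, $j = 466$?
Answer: $- \frac{5649811}{12257} \approx -460.95$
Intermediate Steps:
$T{\left(r \right)} = -461$ ($T{\left(r \right)} = 5 - 466 = -461$)
$J = -81210$ ($J = -19532 - 61678 = -81210$)
$Y = 5291$ ($Y = 98677 - 93386 = 5291$)
$T{\left(-435 \right)} + \frac{q{\left(399,37 \right)} + Y}{J + 179266} = -461 + \frac{37 + 5291}{-81210 + 179266} = -461 + \frac{5328}{98056} = -461 + 5328 \cdot \frac{1}{98056} = -461 + \frac{666}{12257} = - \frac{5649811}{12257}$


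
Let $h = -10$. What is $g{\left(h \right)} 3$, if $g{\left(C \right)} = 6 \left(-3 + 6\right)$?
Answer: $54$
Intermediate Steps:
$g{\left(C \right)} = 18$ ($g{\left(C \right)} = 6 \cdot 3 = 18$)
$g{\left(h \right)} 3 = 18 \cdot 3 = 54$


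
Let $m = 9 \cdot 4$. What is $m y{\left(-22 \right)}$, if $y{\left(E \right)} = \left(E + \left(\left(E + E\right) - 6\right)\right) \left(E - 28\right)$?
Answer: $129600$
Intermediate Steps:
$m = 36$
$y{\left(E \right)} = \left(-28 + E\right) \left(-6 + 3 E\right)$ ($y{\left(E \right)} = \left(E + \left(2 E - 6\right)\right) \left(-28 + E\right) = \left(E + \left(-6 + 2 E\right)\right) \left(-28 + E\right) = \left(-6 + 3 E\right) \left(-28 + E\right) = \left(-28 + E\right) \left(-6 + 3 E\right)$)
$m y{\left(-22 \right)} = 36 \left(168 - -1980 + 3 \left(-22\right)^{2}\right) = 36 \left(168 + 1980 + 3 \cdot 484\right) = 36 \left(168 + 1980 + 1452\right) = 36 \cdot 3600 = 129600$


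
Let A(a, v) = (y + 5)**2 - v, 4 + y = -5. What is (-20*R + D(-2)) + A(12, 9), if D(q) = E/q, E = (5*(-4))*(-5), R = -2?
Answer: -3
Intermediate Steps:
y = -9 (y = -4 - 5 = -9)
E = 100 (E = -20*(-5) = 100)
D(q) = 100/q
A(a, v) = 16 - v (A(a, v) = (-9 + 5)**2 - v = (-4)**2 - v = 16 - v)
(-20*R + D(-2)) + A(12, 9) = (-20*(-2) + 100/(-2)) + (16 - 1*9) = (40 + 100*(-1/2)) + (16 - 9) = (40 - 50) + 7 = -10 + 7 = -3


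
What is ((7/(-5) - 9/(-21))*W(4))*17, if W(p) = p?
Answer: -2312/35 ≈ -66.057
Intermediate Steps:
((7/(-5) - 9/(-21))*W(4))*17 = ((7/(-5) - 9/(-21))*4)*17 = ((7*(-1/5) - 9*(-1/21))*4)*17 = ((-7/5 + 3/7)*4)*17 = -34/35*4*17 = -136/35*17 = -2312/35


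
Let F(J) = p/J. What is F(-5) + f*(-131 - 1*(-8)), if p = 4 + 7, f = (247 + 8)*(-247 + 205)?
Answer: 6586639/5 ≈ 1.3173e+6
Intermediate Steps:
f = -10710 (f = 255*(-42) = -10710)
p = 11
F(J) = 11/J
F(-5) + f*(-131 - 1*(-8)) = 11/(-5) - 10710*(-131 - 1*(-8)) = 11*(-1/5) - 10710*(-131 + 8) = -11/5 - 10710*(-123) = -11/5 + 1317330 = 6586639/5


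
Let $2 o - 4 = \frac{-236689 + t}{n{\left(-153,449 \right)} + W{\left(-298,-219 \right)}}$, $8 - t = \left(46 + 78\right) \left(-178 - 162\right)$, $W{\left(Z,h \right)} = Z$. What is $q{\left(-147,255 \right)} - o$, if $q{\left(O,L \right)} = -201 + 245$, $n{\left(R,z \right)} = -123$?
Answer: $- \frac{159157}{842} \approx -189.02$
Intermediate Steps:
$q{\left(O,L \right)} = 44$
$t = 42168$ ($t = 8 - \left(46 + 78\right) \left(-178 - 162\right) = 8 - 124 \left(-340\right) = 8 - -42160 = 8 + 42160 = 42168$)
$o = \frac{196205}{842}$ ($o = 2 + \frac{\left(-236689 + 42168\right) \frac{1}{-123 - 298}}{2} = 2 + \frac{\left(-194521\right) \frac{1}{-421}}{2} = 2 + \frac{\left(-194521\right) \left(- \frac{1}{421}\right)}{2} = 2 + \frac{1}{2} \cdot \frac{194521}{421} = 2 + \frac{194521}{842} = \frac{196205}{842} \approx 233.02$)
$q{\left(-147,255 \right)} - o = 44 - \frac{196205}{842} = - \frac{159157}{842}$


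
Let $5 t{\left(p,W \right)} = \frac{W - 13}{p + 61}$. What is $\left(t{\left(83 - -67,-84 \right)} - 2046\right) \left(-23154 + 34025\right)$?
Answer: $- \frac{23466434117}{1055} \approx -2.2243 \cdot 10^{7}$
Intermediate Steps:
$t{\left(p,W \right)} = \frac{-13 + W}{5 \left(61 + p\right)}$ ($t{\left(p,W \right)} = \frac{\left(W - 13\right) \frac{1}{p + 61}}{5} = \frac{\left(-13 + W\right) \frac{1}{61 + p}}{5} = \frac{\frac{1}{61 + p} \left(-13 + W\right)}{5} = \frac{-13 + W}{5 \left(61 + p\right)}$)
$\left(t{\left(83 - -67,-84 \right)} - 2046\right) \left(-23154 + 34025\right) = \left(\frac{-13 - 84}{5 \left(61 + \left(83 - -67\right)\right)} - 2046\right) \left(-23154 + 34025\right) = \left(\frac{1}{5} \frac{1}{61 + \left(83 + 67\right)} \left(-97\right) - 2046\right) 10871 = \left(\frac{1}{5} \frac{1}{61 + 150} \left(-97\right) - 2046\right) 10871 = \left(\frac{1}{5} \cdot \frac{1}{211} \left(-97\right) - 2046\right) 10871 = \left(- \frac{97}{1055} - 2046\right) 10871 = \left(- \frac{2158627}{1055}\right) 10871 = - \frac{23466434117}{1055}$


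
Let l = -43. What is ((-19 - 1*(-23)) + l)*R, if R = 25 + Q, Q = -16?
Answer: -351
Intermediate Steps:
R = 9 (R = 25 - 16 = 9)
((-19 - 1*(-23)) + l)*R = ((-19 - 1*(-23)) - 43)*9 = ((-19 + 23) - 43)*9 = (4 - 43)*9 = -39*9 = -351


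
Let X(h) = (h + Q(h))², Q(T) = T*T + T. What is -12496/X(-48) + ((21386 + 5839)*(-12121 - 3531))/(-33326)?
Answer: 64921089632597/5077282752 ≈ 12787.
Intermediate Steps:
Q(T) = T + T² (Q(T) = T² + T = T + T²)
X(h) = (h + h*(1 + h))²
-12496/X(-48) + ((21386 + 5839)*(-12121 - 3531))/(-33326) = -12496*1/(2304*(2 - 48)²) + ((21386 + 5839)*(-12121 - 3531))/(-33326) = -12496/(2304*(-46)²) + (27225*(-15652))*(-1/33326) = -12496/(2304*2116) - 426125700*(-1/33326) = -12496/4875264 + 213062850/16663 = -12496*1/4875264 + 213062850/16663 = -781/304704 + 213062850/16663 = 64921089632597/5077282752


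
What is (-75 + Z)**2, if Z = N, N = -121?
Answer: 38416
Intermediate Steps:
Z = -121
(-75 + Z)**2 = (-75 - 121)**2 = (-196)**2 = 38416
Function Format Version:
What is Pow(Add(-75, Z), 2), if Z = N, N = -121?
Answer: 38416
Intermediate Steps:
Z = -121
Pow(Add(-75, Z), 2) = Pow(Add(-75, -121), 2) = Pow(-196, 2) = 38416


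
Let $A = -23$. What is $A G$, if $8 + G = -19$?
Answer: $621$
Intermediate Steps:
$G = -27$ ($G = -8 - 19 = -27$)
$A G = \left(-23\right) \left(-27\right) = 621$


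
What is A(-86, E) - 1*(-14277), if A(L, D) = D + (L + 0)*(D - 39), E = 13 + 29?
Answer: 14061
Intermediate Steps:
E = 42
A(L, D) = D + L*(-39 + D)
A(-86, E) - 1*(-14277) = (42 - 39*(-86) + 42*(-86)) - 1*(-14277) = (42 + 3354 - 3612) + 14277 = -216 + 14277 = 14061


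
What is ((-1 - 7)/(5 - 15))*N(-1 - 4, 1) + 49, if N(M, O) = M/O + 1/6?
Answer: 677/15 ≈ 45.133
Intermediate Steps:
N(M, O) = ⅙ + M/O (N(M, O) = M/O + 1*(⅙) = M/O + ⅙ = ⅙ + M/O)
((-1 - 7)/(5 - 15))*N(-1 - 4, 1) + 49 = ((-1 - 7)/(5 - 15))*(((-1 - 4) + (⅙)*1)/1) + 49 = (-8/(-10))*(1*(-5 + ⅙)) + 49 = (-8*(-⅒))*(1*(-29/6)) + 49 = (⅘)*(-29/6) + 49 = -58/15 + 49 = 677/15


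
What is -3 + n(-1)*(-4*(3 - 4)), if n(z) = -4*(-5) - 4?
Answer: 61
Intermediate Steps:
n(z) = 16 (n(z) = 20 - 4 = 16)
-3 + n(-1)*(-4*(3 - 4)) = -3 + 16*(-4*(3 - 4)) = -3 + 16*(-4*(-1)) = -3 + 16*4 = -3 + 64 = 61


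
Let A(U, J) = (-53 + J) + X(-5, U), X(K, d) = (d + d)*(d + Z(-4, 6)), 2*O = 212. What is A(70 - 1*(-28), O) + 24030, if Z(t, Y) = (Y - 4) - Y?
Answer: 42507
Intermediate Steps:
O = 106 (O = (½)*212 = 106)
Z(t, Y) = -4 (Z(t, Y) = (-4 + Y) - Y = -4)
X(K, d) = 2*d*(-4 + d) (X(K, d) = (d + d)*(d - 4) = (2*d)*(-4 + d) = 2*d*(-4 + d))
A(U, J) = -53 + J + 2*U*(-4 + U) (A(U, J) = (-53 + J) + 2*U*(-4 + U) = -53 + J + 2*U*(-4 + U))
A(70 - 1*(-28), O) + 24030 = (-53 + 106 + 2*(70 - 1*(-28))*(-4 + (70 - 1*(-28)))) + 24030 = (-53 + 106 + 2*(70 + 28)*(-4 + (70 + 28))) + 24030 = (-53 + 106 + 2*98*(-4 + 98)) + 24030 = (-53 + 106 + 2*98*94) + 24030 = (-53 + 106 + 18424) + 24030 = 18477 + 24030 = 42507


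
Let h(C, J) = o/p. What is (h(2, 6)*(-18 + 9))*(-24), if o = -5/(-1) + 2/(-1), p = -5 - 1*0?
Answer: -648/5 ≈ -129.60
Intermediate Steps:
p = -5 (p = -5 + 0 = -5)
o = 3 (o = -5*(-1) + 2*(-1) = 5 - 2 = 3)
h(C, J) = -⅗ (h(C, J) = 3/(-5) = 3*(-⅕) = -⅗)
(h(2, 6)*(-18 + 9))*(-24) = -3*(-18 + 9)/5*(-24) = -⅗*(-9)*(-24) = (27/5)*(-24) = -648/5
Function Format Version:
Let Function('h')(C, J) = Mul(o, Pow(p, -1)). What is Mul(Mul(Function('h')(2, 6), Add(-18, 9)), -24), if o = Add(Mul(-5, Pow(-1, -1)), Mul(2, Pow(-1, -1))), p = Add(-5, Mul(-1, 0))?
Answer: Rational(-648, 5) ≈ -129.60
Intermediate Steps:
p = -5 (p = Add(-5, 0) = -5)
o = 3 (o = Add(Mul(-5, -1), Mul(2, -1)) = Add(5, -2) = 3)
Function('h')(C, J) = Rational(-3, 5) (Function('h')(C, J) = Mul(3, Pow(-5, -1)) = Mul(3, Rational(-1, 5)) = Rational(-3, 5))
Mul(Mul(Function('h')(2, 6), Add(-18, 9)), -24) = Mul(Mul(Rational(-3, 5), Add(-18, 9)), -24) = Mul(Mul(Rational(-3, 5), -9), -24) = Mul(Rational(27, 5), -24) = Rational(-648, 5)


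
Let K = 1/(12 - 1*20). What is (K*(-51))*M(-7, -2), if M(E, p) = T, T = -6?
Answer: -153/4 ≈ -38.250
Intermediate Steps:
M(E, p) = -6
K = -⅛ (K = 1/(12 - 20) = 1/(-8) = -⅛ ≈ -0.12500)
(K*(-51))*M(-7, -2) = -⅛*(-51)*(-6) = (51/8)*(-6) = -153/4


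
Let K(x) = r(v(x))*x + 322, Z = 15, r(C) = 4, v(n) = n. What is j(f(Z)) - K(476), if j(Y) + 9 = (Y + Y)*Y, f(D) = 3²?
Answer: -2073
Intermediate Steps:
K(x) = 322 + 4*x (K(x) = 4*x + 322 = 322 + 4*x)
f(D) = 9
j(Y) = -9 + 2*Y² (j(Y) = -9 + (Y + Y)*Y = -9 + (2*Y)*Y = -9 + 2*Y²)
j(f(Z)) - K(476) = (-9 + 2*9²) - (322 + 4*476) = (-9 + 2*81) - (322 + 1904) = (-9 + 162) - 1*2226 = 153 - 2226 = -2073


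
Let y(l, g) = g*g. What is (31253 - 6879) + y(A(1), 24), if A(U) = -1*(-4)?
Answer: 24950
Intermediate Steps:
A(U) = 4
y(l, g) = g**2
(31253 - 6879) + y(A(1), 24) = (31253 - 6879) + 24**2 = 24374 + 576 = 24950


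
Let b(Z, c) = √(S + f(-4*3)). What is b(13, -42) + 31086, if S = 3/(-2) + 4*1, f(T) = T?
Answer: 31086 + I*√38/2 ≈ 31086.0 + 3.0822*I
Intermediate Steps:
S = 5/2 (S = -½*3 + 4 = -3/2 + 4 = 5/2 ≈ 2.5000)
b(Z, c) = I*√38/2 (b(Z, c) = √(5/2 - 4*3) = √(5/2 - 12) = √(-19/2) = I*√38/2)
b(13, -42) + 31086 = I*√38/2 + 31086 = 31086 + I*√38/2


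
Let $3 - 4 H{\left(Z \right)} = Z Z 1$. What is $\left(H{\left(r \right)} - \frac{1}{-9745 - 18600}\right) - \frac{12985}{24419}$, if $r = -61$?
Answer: $- \frac{1287455106557}{1384313110} \approx -930.03$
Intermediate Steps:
$H{\left(Z \right)} = \frac{3}{4} - \frac{Z^{2}}{4}$ ($H{\left(Z \right)} = \frac{3}{4} - \frac{Z Z 1}{4} = \frac{3}{4} - \frac{Z^{2} \cdot 1}{4} = \frac{3}{4} - \frac{Z^{2}}{4}$)
$\left(H{\left(r \right)} - \frac{1}{-9745 - 18600}\right) - \frac{12985}{24419} = \left(\left(\frac{3}{4} - \frac{\left(-61\right)^{2}}{4}\right) - \frac{1}{-9745 - 18600}\right) - \frac{12985}{24419} = \left(\left(\frac{3}{4} - \frac{3721}{4}\right) - \frac{1}{-28345}\right) - \frac{12985}{24419} = \left(\left(\frac{3}{4} - \frac{3721}{4}\right) - - \frac{1}{28345}\right) - \frac{12985}{24419} = \left(- \frac{1859}{2} + \frac{1}{28345}\right) - \frac{12985}{24419} = - \frac{52693353}{56690} - \frac{12985}{24419} = - \frac{1287455106557}{1384313110}$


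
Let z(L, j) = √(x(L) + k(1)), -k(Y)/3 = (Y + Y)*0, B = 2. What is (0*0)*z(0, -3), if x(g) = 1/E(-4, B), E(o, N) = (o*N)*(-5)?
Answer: 0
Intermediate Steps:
E(o, N) = -5*N*o (E(o, N) = (N*o)*(-5) = -5*N*o)
k(Y) = 0 (k(Y) = -3*(Y + Y)*0 = -3*2*Y*0 = -3*0 = 0)
x(g) = 1/40 (x(g) = 1/(-5*2*(-4)) = 1/40)
z(L, j) = √10/20 (z(L, j) = √(1/40 + 0) = √(1/40) = √10/20)
(0*0)*z(0, -3) = (0*0)*(√10/20) = 0*(√10/20) = 0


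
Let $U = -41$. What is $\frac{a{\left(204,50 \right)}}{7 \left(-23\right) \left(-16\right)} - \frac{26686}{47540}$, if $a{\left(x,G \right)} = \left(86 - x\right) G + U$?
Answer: $- \frac{87794569}{30615760} \approx -2.8676$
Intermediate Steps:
$a{\left(x,G \right)} = -41 + G \left(86 - x\right)$ ($a{\left(x,G \right)} = \left(86 - x\right) G - 41 = G \left(86 - x\right) - 41 = -41 + G \left(86 - x\right)$)
$\frac{a{\left(204,50 \right)}}{7 \left(-23\right) \left(-16\right)} - \frac{26686}{47540} = \frac{-41 + 86 \cdot 50 - 50 \cdot 204}{7 \left(-23\right) \left(-16\right)} - \frac{26686}{47540} = \frac{-41 + 4300 - 10200}{\left(-161\right) \left(-16\right)} - \frac{13343}{23770} = - \frac{5941}{2576} - \frac{13343}{23770} = - \frac{87794569}{30615760}$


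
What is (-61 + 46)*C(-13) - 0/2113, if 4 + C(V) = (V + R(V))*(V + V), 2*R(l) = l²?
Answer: 27945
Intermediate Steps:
R(l) = l²/2
C(V) = -4 + 2*V*(V + V²/2) (C(V) = -4 + (V + V²/2)*(V + V) = -4 + (V + V²/2)*(2*V) = -4 + 2*V*(V + V²/2))
(-61 + 46)*C(-13) - 0/2113 = (-61 + 46)*(-4 + (-13)³ + 2*(-13)²) - 0/2113 = -15*(-4 - 2197 + 2*169) - 0/2113 = -15*(-4 - 2197 + 338) - 1*0 = -15*(-1863) + 0 = 27945 + 0 = 27945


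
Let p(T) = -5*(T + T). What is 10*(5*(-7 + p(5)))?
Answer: -2850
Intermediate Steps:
p(T) = -10*T
10*(5*(-7 + p(5))) = 10*(5*(-7 - 10*5)) = 10*(5*(-7 - 50)) = 10*(5*(-57)) = 10*(-285) = -2850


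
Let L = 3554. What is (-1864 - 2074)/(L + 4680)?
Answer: -11/23 ≈ -0.47826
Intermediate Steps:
(-1864 - 2074)/(L + 4680) = (-1864 - 2074)/(3554 + 4680) = -3938/8234 = -3938*1/8234 = -11/23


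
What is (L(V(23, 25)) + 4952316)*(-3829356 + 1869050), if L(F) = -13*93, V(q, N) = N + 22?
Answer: -9705684758742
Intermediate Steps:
V(q, N) = 22 + N
L(F) = -1209
(L(V(23, 25)) + 4952316)*(-3829356 + 1869050) = (-1209 + 4952316)*(-3829356 + 1869050) = 4951107*(-1960306) = -9705684758742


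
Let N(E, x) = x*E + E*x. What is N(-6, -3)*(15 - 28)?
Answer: -468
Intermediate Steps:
N(E, x) = 2*E*x (N(E, x) = E*x + E*x = 2*E*x)
N(-6, -3)*(15 - 28) = (2*(-6)*(-3))*(15 - 28) = 36*(-13) = -468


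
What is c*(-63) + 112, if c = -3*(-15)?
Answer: -2723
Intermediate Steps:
c = 45
c*(-63) + 112 = 45*(-63) + 112 = -2835 + 112 = -2723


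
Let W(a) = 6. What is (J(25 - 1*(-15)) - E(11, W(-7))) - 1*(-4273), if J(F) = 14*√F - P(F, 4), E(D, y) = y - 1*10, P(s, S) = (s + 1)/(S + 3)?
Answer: 29898/7 + 28*√10 ≈ 4359.7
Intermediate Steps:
P(s, S) = (1 + s)/(3 + S)
E(D, y) = -10 + y (E(D, y) = y - 10 = -10 + y)
J(F) = -⅐ + 14*√F - F/7 (J(F) = 14*√F - (1 + F)/(3 + 4) = 14*√F - (1 + F)/7 = 14*√F - (⅐ + F/7) = 14*√F + (-⅐ - F/7) = -⅐ + 14*√F - F/7)
(J(25 - 1*(-15)) - E(11, W(-7))) - 1*(-4273) = ((-⅐ + 14*√(25 - 1*(-15)) - (25 - 1*(-15))/7) - (-10 + 6)) - 1*(-4273) = ((-⅐ + 14*√(25 + 15) - (25 + 15)/7) - 1*(-4)) + 4273 = ((-⅐ + 14*√40 - ⅐*40) + 4) + 4273 = ((-⅐ + 14*(2*√10) - 40/7) + 4) + 4273 = ((-⅐ + 28*√10 - 40/7) + 4) + 4273 = ((-41/7 + 28*√10) + 4) + 4273 = (-13/7 + 28*√10) + 4273 = 29898/7 + 28*√10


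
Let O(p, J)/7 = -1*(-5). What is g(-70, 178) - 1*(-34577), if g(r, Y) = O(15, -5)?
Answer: 34612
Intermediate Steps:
O(p, J) = 35 (O(p, J) = 7*(-1*(-5)) = 7*5 = 35)
g(r, Y) = 35
g(-70, 178) - 1*(-34577) = 35 - 1*(-34577) = 35 + 34577 = 34612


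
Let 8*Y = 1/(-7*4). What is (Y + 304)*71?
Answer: 4834745/224 ≈ 21584.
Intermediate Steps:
Y = -1/224 (Y = 1/(8*((-7*4))) = (⅛)/(-28) = (⅛)*(-1/28) = -1/224 ≈ -0.0044643)
(Y + 304)*71 = (-1/224 + 304)*71 = (68095/224)*71 = 4834745/224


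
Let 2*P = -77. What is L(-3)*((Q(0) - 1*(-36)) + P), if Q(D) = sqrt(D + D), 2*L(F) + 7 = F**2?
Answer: -5/2 ≈ -2.5000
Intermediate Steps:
P = -77/2 (P = (1/2)*(-77) = -77/2 ≈ -38.500)
L(F) = -7/2 + F**2/2
Q(D) = sqrt(2)*sqrt(D) (Q(D) = sqrt(2*D) = sqrt(2)*sqrt(D))
L(-3)*((Q(0) - 1*(-36)) + P) = (-7/2 + (1/2)*(-3)**2)*((sqrt(2)*sqrt(0) - 1*(-36)) - 77/2) = (-7/2 + (1/2)*9)*((sqrt(2)*0 + 36) - 77/2) = (-7/2 + 9/2)*((0 + 36) - 77/2) = 1*(36 - 77/2) = 1*(-5/2) = -5/2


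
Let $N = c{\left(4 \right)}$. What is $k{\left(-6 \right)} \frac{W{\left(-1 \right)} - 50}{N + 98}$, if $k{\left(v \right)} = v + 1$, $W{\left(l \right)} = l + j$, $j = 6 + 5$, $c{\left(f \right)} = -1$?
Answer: $\frac{200}{97} \approx 2.0619$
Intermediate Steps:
$j = 11$
$N = -1$
$W{\left(l \right)} = 11 + l$ ($W{\left(l \right)} = l + 11 = 11 + l$)
$k{\left(v \right)} = 1 + v$
$k{\left(-6 \right)} \frac{W{\left(-1 \right)} - 50}{N + 98} = \left(1 - 6\right) \frac{\left(11 - 1\right) - 50}{-1 + 98} = - 5 \frac{10 - 50}{97} = - 5 \left(\left(-40\right) \frac{1}{97}\right) = \left(-5\right) \left(- \frac{40}{97}\right) = \frac{200}{97}$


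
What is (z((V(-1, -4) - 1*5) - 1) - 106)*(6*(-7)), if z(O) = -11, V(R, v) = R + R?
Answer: 4914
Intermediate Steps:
V(R, v) = 2*R
(z((V(-1, -4) - 1*5) - 1) - 106)*(6*(-7)) = (-11 - 106)*(6*(-7)) = -117*(-42) = 4914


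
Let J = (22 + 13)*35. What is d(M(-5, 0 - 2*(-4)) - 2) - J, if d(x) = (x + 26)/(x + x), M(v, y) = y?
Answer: -3667/3 ≈ -1222.3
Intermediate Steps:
J = 1225 (J = 35*35 = 1225)
d(x) = (26 + x)/(2*x) (d(x) = (26 + x)/((2*x)) = (26 + x)*(1/(2*x)) = (26 + x)/(2*x))
d(M(-5, 0 - 2*(-4)) - 2) - J = (26 + ((0 - 2*(-4)) - 2))/(2*((0 - 2*(-4)) - 2)) - 1*1225 = (26 + ((0 + 8) - 2))/(2*((0 + 8) - 2)) - 1225 = (26 + (8 - 2))/(2*(8 - 2)) - 1225 = (½)*(26 + 6)/6 - 1225 = (½)*(⅙)*32 - 1225 = 8/3 - 1225 = -3667/3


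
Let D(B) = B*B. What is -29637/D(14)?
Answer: -29637/196 ≈ -151.21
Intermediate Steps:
D(B) = B²
-29637/D(14) = -29637/(14²) = -29637/196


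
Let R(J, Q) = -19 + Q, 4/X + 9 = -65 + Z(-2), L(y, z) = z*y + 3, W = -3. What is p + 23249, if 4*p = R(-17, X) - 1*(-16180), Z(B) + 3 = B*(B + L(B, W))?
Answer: 9933283/364 ≈ 27289.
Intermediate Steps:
L(y, z) = 3 + y*z (L(y, z) = y*z + 3 = 3 + y*z)
Z(B) = -3 + B*(3 - 2*B) (Z(B) = -3 + B*(B + (3 + B*(-3))) = -3 + B*(B + (3 - 3*B)) = -3 + B*(3 - 2*B))
X = -4/91 (X = 4/(-9 + (-65 + (-3 - 2*(-2)² + 3*(-2)))) = 4/(-9 + (-65 + (-3 - 2*4 - 6))) = 4/(-9 + (-65 + (-3 - 8 - 6))) = 4/(-9 + (-65 - 17)) = 4/(-9 - 82) = 4/(-91) = 4*(-1/91) = -4/91 ≈ -0.043956)
p = 1470647/364 (p = ((-19 - 4/91) - 1*(-16180))/4 = (-1733/91 + 16180)/4 = (¼)*(1470647/91) = 1470647/364 ≈ 4040.2)
p + 23249 = 1470647/364 + 23249 = 9933283/364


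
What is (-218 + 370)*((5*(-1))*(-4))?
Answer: 3040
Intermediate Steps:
(-218 + 370)*((5*(-1))*(-4)) = 152*(-5*(-4)) = 152*20 = 3040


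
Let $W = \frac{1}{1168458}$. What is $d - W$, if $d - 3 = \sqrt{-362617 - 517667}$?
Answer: $\frac{3505373}{1168458} + 2 i \sqrt{220071} \approx 3.0 + 938.23 i$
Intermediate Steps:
$W = \frac{1}{1168458} \approx 8.5583 \cdot 10^{-7}$
$d = 3 + 2 i \sqrt{220071}$ ($d = 3 + \sqrt{-362617 - 517667} = 3 + \sqrt{-880284} = 3 + 2 i \sqrt{220071} \approx 3.0 + 938.23 i$)
$d - W = \left(3 + 2 i \sqrt{220071}\right) - \frac{1}{1168458} = \frac{3505373}{1168458} + 2 i \sqrt{220071}$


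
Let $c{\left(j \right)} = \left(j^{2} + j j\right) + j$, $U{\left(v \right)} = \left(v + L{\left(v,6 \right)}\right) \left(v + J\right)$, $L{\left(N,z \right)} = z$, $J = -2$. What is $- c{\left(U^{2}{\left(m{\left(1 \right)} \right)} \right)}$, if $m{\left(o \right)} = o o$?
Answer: $-4851$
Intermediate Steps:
$m{\left(o \right)} = o^{2}$
$U{\left(v \right)} = \left(-2 + v\right) \left(6 + v\right)$ ($U{\left(v \right)} = \left(v + 6\right) \left(v - 2\right) = \left(6 + v\right) \left(-2 + v\right) = \left(-2 + v\right) \left(6 + v\right)$)
$c{\left(j \right)} = j + 2 j^{2}$ ($c{\left(j \right)} = \left(j^{2} + j^{2}\right) + j = 2 j^{2} + j = j + 2 j^{2}$)
$- c{\left(U^{2}{\left(m{\left(1 \right)} \right)} \right)} = - \left(-12 + \left(1^{2}\right)^{2} + 4 \cdot 1^{2}\right)^{2} \left(1 + 2 \left(-12 + \left(1^{2}\right)^{2} + 4 \cdot 1^{2}\right)^{2}\right) = - \left(-12 + 1^{2} + 4 \cdot 1\right)^{2} \left(1 + 2 \left(-12 + 1^{2} + 4 \cdot 1\right)^{2}\right) = - \left(-12 + 1 + 4\right)^{2} \left(1 + 2 \left(-12 + 1 + 4\right)^{2}\right) = - \left(-7\right)^{2} \left(1 + 2 \left(-7\right)^{2}\right) = - 49 \left(1 + 2 \cdot 49\right) = - 49 \left(1 + 98\right) = - 49 \cdot 99 = \left(-1\right) 4851 = -4851$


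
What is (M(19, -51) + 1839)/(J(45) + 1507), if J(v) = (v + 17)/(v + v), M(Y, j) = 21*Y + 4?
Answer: 50445/33923 ≈ 1.4870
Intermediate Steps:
M(Y, j) = 4 + 21*Y
J(v) = (17 + v)/(2*v) (J(v) = (17 + v)/((2*v)) = (17 + v)*(1/(2*v)) = (17 + v)/(2*v))
(M(19, -51) + 1839)/(J(45) + 1507) = ((4 + 21*19) + 1839)/((½)*(17 + 45)/45 + 1507) = ((4 + 399) + 1839)/((½)*(1/45)*62 + 1507) = (403 + 1839)/(31/45 + 1507) = 2242/(67846/45) = 2242*(45/67846) = 50445/33923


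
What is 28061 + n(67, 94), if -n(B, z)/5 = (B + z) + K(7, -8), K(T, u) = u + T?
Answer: 27261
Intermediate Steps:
K(T, u) = T + u
n(B, z) = 5 - 5*B - 5*z (n(B, z) = -5*((B + z) + (7 - 8)) = -5*((B + z) - 1) = -5*(-1 + B + z) = 5 - 5*B - 5*z)
28061 + n(67, 94) = 28061 + (5 - 5*67 - 5*94) = 28061 + (5 - 335 - 470) = 28061 - 800 = 27261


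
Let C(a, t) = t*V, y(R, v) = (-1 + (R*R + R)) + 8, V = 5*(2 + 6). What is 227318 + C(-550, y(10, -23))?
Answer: 231998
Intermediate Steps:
V = 40 (V = 5*8 = 40)
y(R, v) = 7 + R + R² (y(R, v) = (-1 + (R² + R)) + 8 = (-1 + (R + R²)) + 8 = (-1 + R + R²) + 8 = 7 + R + R²)
C(a, t) = 40*t (C(a, t) = t*40 = 40*t)
227318 + C(-550, y(10, -23)) = 227318 + 40*(7 + 10 + 10²) = 227318 + 40*(7 + 10 + 100) = 227318 + 40*117 = 227318 + 4680 = 231998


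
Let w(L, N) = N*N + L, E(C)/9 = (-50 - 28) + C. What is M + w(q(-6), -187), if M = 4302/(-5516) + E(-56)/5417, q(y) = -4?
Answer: 522365128875/14940086 ≈ 34964.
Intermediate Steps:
E(C) = -702 + 9*C (E(C) = 9*((-50 - 28) + C) = 9*(-78 + C) = -702 + 9*C)
w(L, N) = L + N**2 (w(L, N) = N**2 + L = L + N**2)
M = -14978115/14940086 (M = 4302/(-5516) + (-702 + 9*(-56))/5417 = 4302*(-1/5516) + (-702 - 504)*(1/5417) = -2151/2758 - 1206*1/5417 = -2151/2758 - 1206/5417 = -14978115/14940086 ≈ -1.0025)
M + w(q(-6), -187) = -14978115/14940086 + (-4 + (-187)**2) = -14978115/14940086 + (-4 + 34969) = -14978115/14940086 + 34965 = 522365128875/14940086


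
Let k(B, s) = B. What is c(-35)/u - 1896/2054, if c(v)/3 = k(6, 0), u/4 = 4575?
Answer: -36561/39650 ≈ -0.92209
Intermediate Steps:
u = 18300 (u = 4*4575 = 18300)
c(v) = 18 (c(v) = 3*6 = 18)
c(-35)/u - 1896/2054 = 18/18300 - 1896/2054 = 18*(1/18300) - 1896*1/2054 = 3/3050 - 12/13 = -36561/39650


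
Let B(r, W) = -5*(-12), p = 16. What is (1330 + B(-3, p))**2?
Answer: 1932100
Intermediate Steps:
B(r, W) = 60
(1330 + B(-3, p))**2 = (1330 + 60)**2 = 1390**2 = 1932100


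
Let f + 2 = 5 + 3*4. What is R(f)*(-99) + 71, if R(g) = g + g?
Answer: -2899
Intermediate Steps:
f = 15 (f = -2 + (5 + 3*4) = -2 + (5 + 12) = -2 + 17 = 15)
R(g) = 2*g
R(f)*(-99) + 71 = (2*15)*(-99) + 71 = 30*(-99) + 71 = -2970 + 71 = -2899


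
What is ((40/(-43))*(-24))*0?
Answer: 0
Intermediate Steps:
((40/(-43))*(-24))*0 = ((40*(-1/43))*(-24))*0 = -40/43*(-24)*0 = (960/43)*0 = 0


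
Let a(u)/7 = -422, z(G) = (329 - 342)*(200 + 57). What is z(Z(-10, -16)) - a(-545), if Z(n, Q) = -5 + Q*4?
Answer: -387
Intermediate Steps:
Z(n, Q) = -5 + 4*Q
z(G) = -3341 (z(G) = -13*257 = -3341)
a(u) = -2954 (a(u) = 7*(-422) = -2954)
z(Z(-10, -16)) - a(-545) = -3341 - 1*(-2954) = -3341 + 2954 = -387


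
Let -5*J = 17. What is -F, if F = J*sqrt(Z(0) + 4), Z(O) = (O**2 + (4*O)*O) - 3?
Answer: 17/5 ≈ 3.4000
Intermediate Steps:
J = -17/5 (J = -1/5*17 = -17/5 ≈ -3.4000)
Z(O) = -3 + 5*O**2 (Z(O) = (O**2 + 4*O**2) - 3 = 5*O**2 - 3 = -3 + 5*O**2)
F = -17/5 (F = -17*sqrt((-3 + 5*0**2) + 4)/5 = -17*sqrt((-3 + 5*0) + 4)/5 = -17*sqrt((-3 + 0) + 4)/5 = -17*sqrt(-3 + 4)/5 = -17*sqrt(1)/5 = -17/5*1 = -17/5 ≈ -3.4000)
-F = -1*(-17/5) = 17/5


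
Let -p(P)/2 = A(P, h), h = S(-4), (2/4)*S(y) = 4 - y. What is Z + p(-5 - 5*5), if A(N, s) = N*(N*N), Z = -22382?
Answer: 31618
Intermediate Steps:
S(y) = 8 - 2*y (S(y) = 2*(4 - y) = 8 - 2*y)
h = 16 (h = 8 - 2*(-4) = 8 + 8 = 16)
A(N, s) = N³ (A(N, s) = N*N² = N³)
p(P) = -2*P³
Z + p(-5 - 5*5) = -22382 - 2*(-5 - 5*5)³ = -22382 - 2*(-5 - 25)³ = -22382 - 2*(-30)³ = -22382 - 2*(-27000) = -22382 + 54000 = 31618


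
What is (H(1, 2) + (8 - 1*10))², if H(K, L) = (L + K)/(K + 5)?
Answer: 9/4 ≈ 2.2500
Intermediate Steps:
H(K, L) = (K + L)/(5 + K)
(H(1, 2) + (8 - 1*10))² = ((1 + 2)/(5 + 1) + (8 - 1*10))² = (3/6 + (8 - 10))² = ((⅙)*3 - 2)² = (½ - 2)² = (-3/2)² = 9/4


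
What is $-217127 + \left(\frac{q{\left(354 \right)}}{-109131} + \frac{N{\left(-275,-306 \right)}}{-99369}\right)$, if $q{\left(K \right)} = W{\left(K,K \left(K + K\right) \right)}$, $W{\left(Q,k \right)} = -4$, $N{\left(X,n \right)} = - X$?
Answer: $- \frac{784858989148534}{3614746113} \approx -2.1713 \cdot 10^{5}$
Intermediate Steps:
$q{\left(K \right)} = -4$
$-217127 + \left(\frac{q{\left(354 \right)}}{-109131} + \frac{N{\left(-275,-306 \right)}}{-99369}\right) = -217127 + \left(- \frac{4}{-109131} + \frac{\left(-1\right) \left(-275\right)}{-99369}\right) = -217127 + \left(\left(-4\right) \left(- \frac{1}{109131}\right) + 275 \left(- \frac{1}{99369}\right)\right) = -217127 + \left(\frac{4}{109131} - \frac{275}{99369}\right) = -217127 - \frac{9871183}{3614746113} = - \frac{784858989148534}{3614746113}$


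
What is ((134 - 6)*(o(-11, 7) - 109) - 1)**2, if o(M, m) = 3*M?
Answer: 330403329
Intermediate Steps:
((134 - 6)*(o(-11, 7) - 109) - 1)**2 = ((134 - 6)*(3*(-11) - 109) - 1)**2 = (128*(-33 - 109) - 1)**2 = (128*(-142) - 1)**2 = (-18176 - 1)**2 = (-18177)**2 = 330403329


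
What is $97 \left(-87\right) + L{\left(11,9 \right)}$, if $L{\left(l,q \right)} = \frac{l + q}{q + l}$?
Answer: $-8438$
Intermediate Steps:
$L{\left(l,q \right)} = 1$ ($L{\left(l,q \right)} = \frac{l + q}{l + q} = 1$)
$97 \left(-87\right) + L{\left(11,9 \right)} = 97 \left(-87\right) + 1 = -8439 + 1 = -8438$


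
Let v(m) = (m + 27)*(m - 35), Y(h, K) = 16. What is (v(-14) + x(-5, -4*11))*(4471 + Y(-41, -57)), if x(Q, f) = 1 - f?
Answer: -2656304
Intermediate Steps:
v(m) = (-35 + m)*(27 + m) (v(m) = (27 + m)*(-35 + m) = (-35 + m)*(27 + m))
(v(-14) + x(-5, -4*11))*(4471 + Y(-41, -57)) = ((-945 + (-14)² - 8*(-14)) + (1 - (-4)*11))*(4471 + 16) = ((-945 + 196 + 112) + (1 - 1*(-44)))*4487 = (-637 + (1 + 44))*4487 = (-637 + 45)*4487 = -592*4487 = -2656304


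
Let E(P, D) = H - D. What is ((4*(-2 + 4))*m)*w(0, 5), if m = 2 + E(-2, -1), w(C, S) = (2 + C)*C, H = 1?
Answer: 0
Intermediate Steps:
w(C, S) = C*(2 + C)
E(P, D) = 1 - D
m = 4 (m = 2 + (1 - 1*(-1)) = 2 + (1 + 1) = 2 + 2 = 4)
((4*(-2 + 4))*m)*w(0, 5) = ((4*(-2 + 4))*4)*(0*(2 + 0)) = ((4*2)*4)*(0*2) = (8*4)*0 = 32*0 = 0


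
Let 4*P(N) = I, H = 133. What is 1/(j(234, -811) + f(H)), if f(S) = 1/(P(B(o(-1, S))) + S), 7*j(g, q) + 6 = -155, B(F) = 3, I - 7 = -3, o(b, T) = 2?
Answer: -134/3081 ≈ -0.043492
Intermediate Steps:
I = 4 (I = 7 - 3 = 4)
P(N) = 1 (P(N) = (1/4)*4 = 1)
j(g, q) = -23 (j(g, q) = -6/7 + (1/7)*(-155) = -6/7 - 155/7 = -23)
f(S) = 1/(1 + S)
1/(j(234, -811) + f(H)) = 1/(-23 + 1/(1 + 133)) = 1/(-23 + 1/134) = 1/(-3081/134) = -134/3081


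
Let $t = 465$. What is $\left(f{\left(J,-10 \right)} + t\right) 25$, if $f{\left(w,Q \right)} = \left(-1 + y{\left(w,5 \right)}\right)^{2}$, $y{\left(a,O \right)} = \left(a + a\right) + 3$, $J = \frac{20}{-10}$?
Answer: $11725$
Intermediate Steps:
$J = -2$ ($J = 20 \left(- \frac{1}{10}\right) = -2$)
$y{\left(a,O \right)} = 3 + 2 a$ ($y{\left(a,O \right)} = 2 a + 3 = 3 + 2 a$)
$f{\left(w,Q \right)} = \left(2 + 2 w\right)^{2}$ ($f{\left(w,Q \right)} = \left(-1 + \left(3 + 2 w\right)\right)^{2} = \left(2 + 2 w\right)^{2}$)
$\left(f{\left(J,-10 \right)} + t\right) 25 = \left(4 \left(1 - 2\right)^{2} + 465\right) 25 = \left(4 \left(-1\right)^{2} + 465\right) 25 = \left(4 \cdot 1 + 465\right) 25 = \left(4 + 465\right) 25 = 469 \cdot 25 = 11725$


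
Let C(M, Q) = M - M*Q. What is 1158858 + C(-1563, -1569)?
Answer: -1295052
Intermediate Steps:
C(M, Q) = M - M*Q
1158858 + C(-1563, -1569) = 1158858 - 1563*(1 - 1*(-1569)) = 1158858 - 1563*(1 + 1569) = 1158858 - 1563*1570 = 1158858 - 2453910 = -1295052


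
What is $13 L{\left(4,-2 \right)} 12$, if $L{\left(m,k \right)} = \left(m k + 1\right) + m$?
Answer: $-468$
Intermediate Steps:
$L{\left(m,k \right)} = 1 + m + k m$ ($L{\left(m,k \right)} = \left(k m + 1\right) + m = \left(1 + k m\right) + m = 1 + m + k m$)
$13 L{\left(4,-2 \right)} 12 = 13 \left(1 + 4 - 8\right) 12 = 13 \left(-3\right) 12 = \left(-39\right) 12 = -468$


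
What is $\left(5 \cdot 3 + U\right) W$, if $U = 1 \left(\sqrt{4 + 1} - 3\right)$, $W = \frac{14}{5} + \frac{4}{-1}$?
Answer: $- \frac{72}{5} - \frac{6 \sqrt{5}}{5} \approx -17.083$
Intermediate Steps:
$W = - \frac{6}{5}$ ($W = 14 \cdot \frac{1}{5} + 4 \left(-1\right) = \frac{14}{5} - 4 = - \frac{6}{5} \approx -1.2$)
$U = -3 + \sqrt{5}$ ($U = 1 \left(\sqrt{5} - 3\right) = 1 \left(-3 + \sqrt{5}\right) = -3 + \sqrt{5} \approx -0.76393$)
$\left(5 \cdot 3 + U\right) W = \left(5 \cdot 3 - \left(3 - \sqrt{5}\right)\right) \left(- \frac{6}{5}\right) = \left(15 - \left(3 - \sqrt{5}\right)\right) \left(- \frac{6}{5}\right) = \left(12 + \sqrt{5}\right) \left(- \frac{6}{5}\right) = - \frac{72}{5} - \frac{6 \sqrt{5}}{5}$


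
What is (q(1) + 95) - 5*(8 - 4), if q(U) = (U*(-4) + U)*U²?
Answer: 72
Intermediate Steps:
q(U) = -3*U³ (q(U) = (-4*U + U)*U² = (-3*U)*U² = -3*U³)
(q(1) + 95) - 5*(8 - 4) = (-3*1³ + 95) - 5*(8 - 4) = (-3*1 + 95) - 5*4 = (-3 + 95) - 20 = 92 - 20 = 72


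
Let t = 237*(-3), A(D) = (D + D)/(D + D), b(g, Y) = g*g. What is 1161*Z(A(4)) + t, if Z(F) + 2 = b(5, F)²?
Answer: 722592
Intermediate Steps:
b(g, Y) = g²
A(D) = 1 (A(D) = (2*D)/((2*D)) = (2*D)*(1/(2*D)) = 1)
t = -711
Z(F) = 623 (Z(F) = -2 + (5²)² = -2 + 25² = -2 + 625 = 623)
1161*Z(A(4)) + t = 1161*623 - 711 = 723303 - 711 = 722592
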